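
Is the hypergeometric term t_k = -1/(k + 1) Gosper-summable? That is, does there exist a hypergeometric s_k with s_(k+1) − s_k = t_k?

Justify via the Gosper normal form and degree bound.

The ratio is (k + 1)/(k + 2).
Take A(k)=k + 1, B(k)=k + 2, C(k)=1.
Solve (k + 1)·f(k+1) − (k + 1)·f(k) = 1.
Degrees (1,1,0) ⇒ d ≤ 0.
Write f(k) = c0. Then LHS − RHS = -1, requiring -1 = 0: contradictory. No certificate.

No — key equation has no polynomial f.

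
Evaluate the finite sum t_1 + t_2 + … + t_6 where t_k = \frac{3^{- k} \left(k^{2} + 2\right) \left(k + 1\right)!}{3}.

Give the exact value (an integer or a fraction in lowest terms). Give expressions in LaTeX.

The ratio is (k + 2)*((k + 1)**2 + 2)/(3*(k**2 + 2)).
Take A(k)=k/3 + 2/3, B(k)=1, C(k)=k**2 + 2.
Solve (k/3 + 2/3)·f(k+1) − (1)·f(k) = k**2 + 2.
From deg A=1, deg B=0, deg C=2: d=1.
Solving with deg f ≤ 1: f(k) = 3*k.
Get s_k = R·t_k = k*factorial(k + 1)/3**k with R(k) = B(k−1)f(k)/C(k) = 3*k/(k**2 + 2).
s_(k+1) − s_k = (k**2 + 2)*factorial(k + 1)/(3*3**k) = t_k.
Evaluate s at k=7 and k=1: 31360/243 and 2/3; difference 31198/243.

Σ = 31198/243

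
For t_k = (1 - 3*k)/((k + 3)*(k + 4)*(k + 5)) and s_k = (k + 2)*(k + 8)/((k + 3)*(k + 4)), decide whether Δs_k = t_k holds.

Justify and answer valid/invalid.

s_(k+1) = (k + 3)*(k + 9)/((k + 4)*(k + 5))
s_(k+1) − s_k = (1 - 3*k)/(k**3 + 12*k**2 + 47*k + 60)
(s_(k+1) − s_k) − t_k = 0

Valid: the claim telescopes to t_k.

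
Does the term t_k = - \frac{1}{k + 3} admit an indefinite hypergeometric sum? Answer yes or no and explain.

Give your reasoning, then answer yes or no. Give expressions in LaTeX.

No — key equation has no polynomial f.

r(k) = (k + 3)/(k + 4) after simplifying.
Take A(k)=k + 3, B(k)=k + 4, C(k)=1.
Key eq: (k + 3)·f(k+1) = (k + 3)·f(k) + (1).
d = 0 from the (1,1,0) case.
Write f(k) = c0. Then LHS − RHS = -1, requiring -1 = 0: contradictory. No certificate.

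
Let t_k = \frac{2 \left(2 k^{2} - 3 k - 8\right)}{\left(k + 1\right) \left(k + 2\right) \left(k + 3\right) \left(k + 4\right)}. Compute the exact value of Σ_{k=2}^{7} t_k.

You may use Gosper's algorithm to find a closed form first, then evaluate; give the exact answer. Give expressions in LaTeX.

Step 1: r(k) = (k + 1)*(3*k - 2*(k + 1)**2 + 11)/((k + 5)*(-2*k**2 + 3*k + 8)).
A = k + 1, B = k + 5, C = k**2 - 3*k/2 - 4.
f must satisfy (k + 1)·f(k+1) − (k + 4)·f(k) = k**2 - 3*k/2 - 4.
Degrees (1,1,2) ⇒ d ≤ 3.
Solve for f: f(k) = -k*(k**2 + 14*k + 17)/8 (degree 3 ≤ 3).
So s_k = (B(k−1)f/C)·t_k = (-k*(k + 4)*(k**2 + 14*k + 17)/(4*(2*k**2 - 3*k - 8)))·t_k = k*(-k**2 - 14*k - 17)/(2*(k + 1)*(k + 2)*(k + 3)).
Verify: 2*(2*k**2 - 3*k - 8)/(k**4 + 10*k**3 + 35*k**2 + 50*k + 24) matches t_k.
Evaluate s at k=8 and k=2: -386/495 and -49/60; difference 73/1980.

Σ = 73/1980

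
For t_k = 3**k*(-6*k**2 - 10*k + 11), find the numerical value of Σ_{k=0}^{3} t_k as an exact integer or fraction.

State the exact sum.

Σ = -2272

The ratio is 3*(6*k**2 + 22*k + 5)/(6*k**2 + 10*k - 11).
Factor: A=3; B=1; C=k**2 + 5*k/3 - 11/6.
Set up (3)·f(k+1) − (1)·f(k) − (k**2 + 5*k/3 - 11/6) = 0.
From deg A=0, deg B=0, deg C=2: d=2.
Match coefficients ⇒ f(k) = (k - 2)*(3*k + 2)/6.
Then R = B(k−1)f/C = (k - 2)*(3*k + 2)/(6*k**2 + 10*k - 11), so s_k = R(k)·t_k = 3**k*(-3*k**2 + 4*k + 4).
Δs = 3**k*(-6*k**2 - 10*k + 11), as required.
Σ_(k=0)^(3) t_k = s_(4) − s_(0) = -2268 − (4) = -2272.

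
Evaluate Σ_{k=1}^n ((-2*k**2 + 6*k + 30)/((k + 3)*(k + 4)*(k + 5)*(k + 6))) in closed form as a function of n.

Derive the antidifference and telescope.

r(k) = (k + 3)*(3*k - (k + 1)**2 + 18)/((k + 7)*(-k**2 + 3*k + 15)) after simplifying.
Normal form (A,B,C) = (k + 3, k + 7, k**2 - 3*k - 15).
f must satisfy (k + 3)·f(k+1) − (k + 6)·f(k) = k**2 - 3*k - 15.
Degrees (1,1,2) ⇒ d ≤ 3.
Coefficient equations give f(k) = -k*(k**2 + 42*k + 107)/30.
R(k) = B(k−1)·f(k)/C(k) = -k*(k + 6)*(k**2 + 42*k + 107)/(30*(k**2 - 3*k - 15)); s_k = R·t_k = k*(k**2 + 42*k + 107)/(15*(k + 3)*(k + 4)*(k + 5)).
Δs = 2*(-k**2 + 3*k + 15)/(k**4 + 18*k**3 + 119*k**2 + 342*k + 360), as required.
s_(n+1) = (n**3 + 45*n**2 + 194*n + 150)/(15*(n**3 + 15*n**2 + 74*n + 120)) and s_(1) = 1/12, so S(n) = n*(-n**2 + 105*n + 406)/(60*(n**3 + 15*n**2 + 74*n + 120)).

S(n) = n*(-n**2 + 105*n + 406)/(60*(n**3 + 15*n**2 + 74*n + 120))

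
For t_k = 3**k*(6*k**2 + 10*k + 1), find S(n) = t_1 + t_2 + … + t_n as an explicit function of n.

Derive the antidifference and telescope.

t_(k+1)/t_k = 3*(6*k**2 + 22*k + 17)/(6*k**2 + 10*k + 1).
A = 3, B = 1, C = k**2 + 5*k/3 + 1/6.
f must satisfy (3)·f(k+1) − (1)·f(k) = k**2 + 5*k/3 + 1/6.
From deg A=0, deg B=0, deg C=2: d=2.
Solve for f: f(k) = (3*k**2 - 4*k + 2)/6 (degree 2 ≤ 2).
Then R = B(k−1)f/C = (3*k**2 - 4*k + 2)/(6*k**2 + 10*k + 1), so s_k = R(k)·t_k = 3**k*(3*k**2 - 4*k + 2).
Verify: 3**k*(6*k**2 + 10*k + 1) matches t_k.
s_(n+1) = 3**(n + 1)*(3*n**2 + 2*n + 1) and s_(1) = 3, so S(n) = 9*3**n*n**2 + 6*3**n*n + 3*3**n - 3.

S(n) = 9*3**n*n**2 + 6*3**n*n + 3*3**n - 3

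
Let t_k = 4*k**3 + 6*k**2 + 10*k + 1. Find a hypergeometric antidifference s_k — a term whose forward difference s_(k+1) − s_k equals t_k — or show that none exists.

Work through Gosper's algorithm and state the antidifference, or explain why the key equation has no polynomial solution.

s_k = k*(k**3 + 3*k - 3)

Compute t_(k+1)/t_k: get (4*k**3 + 18*k**2 + 34*k + 21)/(4*k**3 + 6*k**2 + 10*k + 1).
So A=1 and B=1, with C=k**3 + 3*k**2/2 + 5*k/2 + 1/4.
Need (1)·f(k+1) − (1)·f(k) = k**3 + 3*k**2/2 + 5*k/2 + 1/4.
Bound: deg f ≤ 4.
A polynomial solution: f(k) = k*(k**3 + 3*k - 3)/4.
Get s_k = R·t_k = k*(k**3 + 3*k - 3) with R(k) = B(k−1)f(k)/C(k) = k*(k**3 + 3*k - 3)/(4*k**3 + 6*k**2 + 10*k + 1).
s_(k+1) − s_k = 4*k**3 + 6*k**2 + 10*k + 1 = t_k.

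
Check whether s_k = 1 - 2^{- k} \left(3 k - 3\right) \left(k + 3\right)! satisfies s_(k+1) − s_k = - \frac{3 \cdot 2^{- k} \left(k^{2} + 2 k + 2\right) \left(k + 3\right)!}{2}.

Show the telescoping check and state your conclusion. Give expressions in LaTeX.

s_(k+1) = -3*2**(-k - 1)*k*factorial(k + 4) + 1
s_(k+1) − s_k = -3*(k**2 + 2*k + 2)*factorial(k + 3)/(2*2**k)
(s_(k+1) − s_k) − t_k = 0

Valid — Δs_k = t_k.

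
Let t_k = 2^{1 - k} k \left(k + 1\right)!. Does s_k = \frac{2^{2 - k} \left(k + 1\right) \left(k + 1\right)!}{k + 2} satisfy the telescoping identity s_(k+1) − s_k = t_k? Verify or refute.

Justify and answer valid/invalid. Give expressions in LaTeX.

Invalid: residual - \frac{2^{1 - k} \left(k^{2} + 2 k - 2\right) \left(k + 1\right)!}{\left(k + 2\right) \left(k + 3\right)} ≠ 0.

s_(k+1) = 2**(1 - k)*(k + 2)*factorial(k + 2)/(k + 3)
s_(k+1) − s_k = 2**(1 - k)*(k**3 + 4*k**2 + 4*k + 2)*factorial(k + 1)/((k + 2)*(k + 3))
(s_(k+1) − s_k) − t_k = -2**(1 - k)*(k**2 + 2*k - 2)*factorial(k + 1)/((k + 2)*(k + 3))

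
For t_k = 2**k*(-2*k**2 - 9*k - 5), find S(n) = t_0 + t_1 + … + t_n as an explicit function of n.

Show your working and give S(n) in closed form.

S(n) = -4*2**n*n**2 - 10*2**n*n - 4*2**n - 1

Ratio r(k) = 2*(2*k**2 + 13*k + 16)/(2*k**2 + 9*k + 5).
A = 2, B = 1, C = k**2 + 9*k/2 + 5/2.
Solve (2)·f(k+1) − (1)·f(k) = k**2 + 9*k/2 + 5/2.
Bound: deg f ≤ 2.
Coefficient equations give f(k) = (k + 1)*(2*k - 1)/2.
Then R = B(k−1)f/C = (k + 1)*(2*k - 1)/(2*k**2 + 9*k + 5), so s_k = R(k)·t_k = 2**k*(-2*k**2 - k + 1).
Check: Δs_k = 2**k*(-2*k**2 - 9*k - 5). ✓
Telescope: S(n) = s_(n+1) − s_(0) = 2**(n + 1)*(-2*n**2 - 5*n - 2) − (1) = -4*2**n*n**2 - 10*2**n*n - 4*2**n - 1.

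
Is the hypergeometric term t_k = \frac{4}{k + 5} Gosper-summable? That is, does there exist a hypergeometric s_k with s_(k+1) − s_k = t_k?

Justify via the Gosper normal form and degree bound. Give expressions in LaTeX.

r(k) = (k + 5)/(k + 6) after simplifying.
Factor: A=k + 5; B=k + 6; C=1.
Set up (k + 5)·f(k+1) − (k + 5)·f(k) − (1) = 0.
Degrees (1,1,0) ⇒ d ≤ 0.
Generic f = c0 gives residual -1; -1 = 0 cannot hold, so t_k is not Gosper-summable.

No — t_k has no hypergeometric antidifference.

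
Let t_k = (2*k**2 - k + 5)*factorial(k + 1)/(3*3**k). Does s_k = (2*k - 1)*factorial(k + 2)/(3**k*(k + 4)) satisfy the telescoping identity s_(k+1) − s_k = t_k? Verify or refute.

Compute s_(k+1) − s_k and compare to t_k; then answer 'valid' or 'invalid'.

Invalid: residual -2*(2*k**3 + 7*k**2 - 5*k + 23)*factorial(k + 1)/(3*3**k*(k + 4)*(k + 5)) ≠ 0.

s_(k+1) = (2*k + 1)*factorial(k + 3)/(3*3**k*(k + 5))
s_(k+1) − s_k = (2*k**3 + 9*k**2 + 4*k + 27)*factorial(k + 2)/(3*3**k*(k + 4)*(k + 5))
(s_(k+1) − s_k) − t_k = -2*(2*k**3 + 7*k**2 - 5*k + 23)*factorial(k + 1)/(3*3**k*(k + 4)*(k + 5))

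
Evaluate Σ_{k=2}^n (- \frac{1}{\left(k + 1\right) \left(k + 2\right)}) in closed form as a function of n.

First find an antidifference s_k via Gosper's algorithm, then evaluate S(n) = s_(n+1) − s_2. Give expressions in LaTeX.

t_(k+1)/t_k = (k + 1)/(k + 3).
So A=k + 1 and B=k + 3, with C=1.
f must satisfy (k + 1)·f(k+1) − (k + 2)·f(k) = 1.
Degrees (1,1,0) ⇒ d ≤ 1.
Match coefficients ⇒ f(k) = k.
Certificate R = B(k−1)f/C = k*(k + 2) gives s_k = -k/(k + 1).
s_(k+1) − s_k = -1/(k**2 + 3*k + 2) = t_k.
Evaluate: s_(n+1) = (-n - 1)/(n + 2); subtract s_(2) = -2/3 ⇒ S(n) = (1 - n)/(3*(n + 2)).

S(n) = \frac{1 - n}{3 \left(n + 2\right)}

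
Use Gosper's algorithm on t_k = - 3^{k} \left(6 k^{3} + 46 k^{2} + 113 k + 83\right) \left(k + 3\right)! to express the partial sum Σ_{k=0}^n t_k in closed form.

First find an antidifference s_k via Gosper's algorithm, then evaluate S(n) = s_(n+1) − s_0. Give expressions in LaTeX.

r(k) = 3*(6*k**4 + 88*k**3 + 479*k**2 + 1140*k + 992)/(6*k**3 + 46*k**2 + 113*k + 83) after simplifying.
Gosper form: A/B · C(k+1)/C(k) with A=3*k + 12, B=1, C=k**3 + 23*k**2/3 + 113*k/6 + 83/6.
Need (3*k + 12)·f(k+1) − (1)·f(k) = k**3 + 23*k**2/3 + 113*k/6 + 83/6.
Bound: deg f ≤ 2.
Coefficient equations give f(k) = (2*k**2 + 4*k + 1)/6.
So s_k = (B(k−1)f/C)·t_k = ((2*k**2 + 4*k + 1)/(6*k**3 + 46*k**2 + 113*k + 83))·t_k = -3**k*(2*k**2 + 4*k + 1)*factorial(k + 3).
Δs = -3**k*(6*k**3 + 46*k**2 + 113*k + 83)*factorial(k + 3), as required.
Evaluate: s_(n+1) = -3**(n + 1)*(2*n**2 + 8*n + 7)*factorial(n + 4); subtract s_(0) = -6 ⇒ S(n) = -6*3**n*n**2*factorial(n + 4) - 24*3**n*n*factorial(n + 4) - 21*3**n*factorial(n + 4) + 6.

S(n) = - 6 \cdot 3^{n} n^{2} \left(n + 4\right)! - 24 \cdot 3^{n} n \left(n + 4\right)! - 21 \cdot 3^{n} \left(n + 4\right)! + 6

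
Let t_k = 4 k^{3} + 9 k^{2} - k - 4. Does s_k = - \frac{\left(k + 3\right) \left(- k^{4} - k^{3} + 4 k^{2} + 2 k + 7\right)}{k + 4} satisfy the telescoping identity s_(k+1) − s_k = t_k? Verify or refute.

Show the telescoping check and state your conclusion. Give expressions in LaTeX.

s_(k+1) = (k**5 + 9*k**4 + 25*k**3 + 17*k**2 - 23*k - 44)/(k + 5)
s_(k+1) − s_k = (4*k**5 + 42*k**4 + 136*k**3 + 128*k**2 - 50*k - 71)/(k**2 + 9*k + 20)
(s_(k+1) − s_k) − t_k = 3*(-k**4 - 8*k**3 - 13*k**2 + 2*k + 3)/(k**2 + 9*k + 20)

Invalid: residual \frac{3 \left(- k^{4} - 8 k^{3} - 13 k^{2} + 2 k + 3\right)}{k^{2} + 9 k + 20} ≠ 0.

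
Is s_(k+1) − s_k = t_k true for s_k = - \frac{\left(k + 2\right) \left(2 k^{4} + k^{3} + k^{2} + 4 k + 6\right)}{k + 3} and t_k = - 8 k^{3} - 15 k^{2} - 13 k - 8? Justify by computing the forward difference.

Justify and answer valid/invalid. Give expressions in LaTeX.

s_(k+1) = -(k + 3)*(4*k + 2*(k + 1)**4 + (k + 1)**3 + (k + 1)**2 + 10)/(k + 4)
s_(k+1) − s_k = (-8*k**5 - 65*k**4 - 176*k**3 - 222*k**2 - 169*k - 78)/(k**2 + 7*k + 12)
(s_(k+1) − s_k) − t_k = (6*k**4 + 38*k**3 + 57*k**2 + 43*k + 18)/(k**2 + 7*k + 12)

Invalid: residual \frac{6 k^{4} + 38 k^{3} + 57 k^{2} + 43 k + 18}{k^{2} + 7 k + 12} ≠ 0.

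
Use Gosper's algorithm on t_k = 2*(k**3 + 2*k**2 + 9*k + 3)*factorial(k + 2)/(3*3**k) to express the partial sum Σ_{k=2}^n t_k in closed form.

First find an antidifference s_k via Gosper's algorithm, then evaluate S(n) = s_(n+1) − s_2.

Compute t_(k+1)/t_k: get (k**4 + 8*k**3 + 31*k**2 + 63*k + 45)/(3*(k**3 + 2*k**2 + 9*k + 3)).
So A=k/3 + 1 and B=1, with C=k**3 + 2*k**2 + 9*k + 3.
Need (k/3 + 1)·f(k+1) − (1)·f(k) = k**3 + 2*k**2 + 9*k + 3.
From deg A=1, deg B=0, deg C=3: d=2.
Solve for f: f(k) = 3*(k**2 + 2) (degree 2 ≤ 2).
So s_k = (B(k−1)f/C)·t_k = (3*(k**2 + 2)/(k**3 + 2*k**2 + 9*k + 3))·t_k = 2*(k**2 + 2)*factorial(k + 2)/3**k.
s_(k+1) − s_k = 2*(k**3 + 2*k**2 + 9*k + 3)*factorial(k + 2)/(3*3**k) = t_k.
Σ_(k=2)^n t_k = s_(n+1) − s_(2) = (2*3**(-n - 1)*(n**2 + 2*n + 3)*factorial(n + 3)) − (32), i.e. 2*(-48*3**n + n**5*factorial(n) + 8*n**4*factorial(n) + 26*n**3*factorial(n) + 46*n**2*factorial(n) + 45*n*factorial(n) + 18*factorial(n))/(3*3**n).

S(n) = 2*(-48*3**n + n**5*factorial(n) + 8*n**4*factorial(n) + 26*n**3*factorial(n) + 46*n**2*factorial(n) + 45*n*factorial(n) + 18*factorial(n))/(3*3**n)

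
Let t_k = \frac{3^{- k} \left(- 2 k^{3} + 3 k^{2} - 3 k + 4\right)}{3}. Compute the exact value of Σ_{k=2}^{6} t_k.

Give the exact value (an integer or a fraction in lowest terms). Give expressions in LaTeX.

Compute t_(k+1)/t_k: get (2*k**3 + 3*k**2 + 3*k - 2)/(3*(2*k**3 - 3*k**2 + 3*k - 4)).
Factor: A=1/3; B=1; C=k**3 - 3*k**2/2 + 3*k/2 - 2.
Key eq: (1/3)·f(k+1) = (1)·f(k) + (k**3 - 3*k**2/2 + 3*k/2 - 2).
Bound: deg f ≤ 3.
Coefficient equations give f(k) = -3*k*(k**2 + 3)/2.
Then R = B(k−1)f/C = -3*k*(k**2 + 3)/(2*k**3 - 3*k**2 + 3*k - 4), so s_k = R(k)·t_k = k*(k**2 + 3)/3**k.
Check: Δs_k = (-2*k**3 + 3*k**2 - 3*k + 4)/(3*3**k). ✓
Σ_(k=2)^(6) t_k = s_(7) − s_(2) = 364/2187 − (14/9) = -3038/2187.

Σ = -3038/2187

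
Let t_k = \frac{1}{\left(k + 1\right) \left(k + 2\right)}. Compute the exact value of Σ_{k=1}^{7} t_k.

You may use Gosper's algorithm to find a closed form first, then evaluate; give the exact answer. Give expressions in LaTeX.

Σ = 7/18

Ratio r(k) = (k + 1)/(k + 3).
Factor: A=k + 1; B=k + 3; C=1.
Set up (k + 1)·f(k+1) − (k + 2)·f(k) − (1) = 0.
d = 1 from the (1,1,0) case.
Solve for f: f(k) = k (degree 1 ≤ 1).
So s_k = (B(k−1)f/C)·t_k = (k*(k + 2))·t_k = k/(k + 1).
Verify: 1/(k**2 + 3*k + 2) matches t_k.
Telescoping: Σ = s_(8) − s_(1) = 8/9 − (1/2) = 7/18.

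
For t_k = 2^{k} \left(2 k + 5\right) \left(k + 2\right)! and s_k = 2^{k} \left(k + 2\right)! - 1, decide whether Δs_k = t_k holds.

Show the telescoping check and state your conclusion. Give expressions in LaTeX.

valid; difference matches t_k

s_(k+1) = 2**(k + 1)*factorial(k + 3) - 1
s_(k+1) − s_k = 2**k*(2*k + 5)*factorial(k + 2)
(s_(k+1) − s_k) − t_k = 0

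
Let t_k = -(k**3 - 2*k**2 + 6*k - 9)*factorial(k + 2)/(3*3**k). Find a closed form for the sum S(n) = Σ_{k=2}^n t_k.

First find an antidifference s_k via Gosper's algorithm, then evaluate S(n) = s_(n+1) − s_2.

Ratio r(k) = (k**4 + 4*k**3 + 8*k**2 + 11*k - 12)/(3*(k**3 - 2*k**2 + 6*k - 9)).
Factor: A=k/3 + 1; B=1; C=k**3 - 2*k**2 + 6*k - 9.
Need (k/3 + 1)·f(k+1) − (1)·f(k) = k**3 - 2*k**2 + 6*k - 9.
From deg A=1, deg B=0, deg C=3: d=2.
Match coefficients ⇒ f(k) = 3*(k - 3)*(k - 1).
So s_k = (B(k−1)f/C)·t_k = (3*(k - 3)*(k - 1)/(k**3 - 2*k**2 + 6*k - 9))·t_k = -(k - 3)*(k - 1)*factorial(k + 2)/3**k.
Verify: -(k**3 - 2*k**2 + 6*k - 9)*factorial(k + 2)/(3*3**k) matches t_k.
Evaluate: s_(n+1) = -3**(-n - 1)*n*(n - 2)*factorial(n + 3); subtract s_(2) = 8/3 ⇒ S(n) = 3**(-n - 1)*(-8*3**n - n**5*factorial(n) - 4*n**4*factorial(n) + n**3*factorial(n) + 16*n**2*factorial(n) + 12*n*factorial(n)).

S(n) = 3**(-n - 1)*(-8*3**n - n**5*factorial(n) - 4*n**4*factorial(n) + n**3*factorial(n) + 16*n**2*factorial(n) + 12*n*factorial(n))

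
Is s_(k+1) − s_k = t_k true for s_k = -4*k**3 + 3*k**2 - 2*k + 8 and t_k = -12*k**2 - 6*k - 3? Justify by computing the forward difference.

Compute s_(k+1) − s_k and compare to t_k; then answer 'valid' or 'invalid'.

s_(k+1) = -4*k**3 - 9*k**2 - 8*k + 5
s_(k+1) − s_k = -12*k**2 - 6*k - 3
(s_(k+1) − s_k) − t_k = 0

Valid: the claim telescopes to t_k.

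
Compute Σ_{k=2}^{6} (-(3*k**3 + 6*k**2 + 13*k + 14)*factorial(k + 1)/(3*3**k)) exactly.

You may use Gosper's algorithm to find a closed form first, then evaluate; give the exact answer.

Σ = -741088/243

The ratio is (3*k**4 + 21*k**3 + 64*k**2 + 104*k + 72)/(3*(3*k**3 + 6*k**2 + 13*k + 14)).
So A=k/3 + 2/3 and B=1, with C=k**3 + 2*k**2 + 13*k/3 + 14/3.
Need (k/3 + 2/3)·f(k+1) − (1)·f(k) = k**3 + 2*k**2 + 13*k/3 + 14/3.
Degrees (1,0,3) ⇒ d ≤ 2.
Solve for f: f(k) = 3*k**2 + 3*k - 2 (degree 2 ≤ 2).
Then R = B(k−1)f/C = 3*(3*k**2 + 3*k - 2)/(3*k**3 + 6*k**2 + 13*k + 14), so s_k = R(k)·t_k = -(3*k**2 + 3*k - 2)*factorial(k + 1)/3**k.
Check: Δs_k = -(3*k**3 + 6*k**2 + 13*k + 14)*factorial(k + 1)/(3*3**k). ✓
Telescoping: Σ = s_(7) − s_(2) = -743680/243 − (-32/3) = -741088/243.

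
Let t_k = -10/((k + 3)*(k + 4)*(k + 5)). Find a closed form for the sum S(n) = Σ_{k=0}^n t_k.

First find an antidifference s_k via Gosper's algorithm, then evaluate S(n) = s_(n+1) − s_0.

Compute t_(k+1)/t_k: get (k + 3)/(k + 6).
Gosper form: A/B · C(k+1)/C(k) with A=k + 3, B=k + 6, C=1.
Solve (k + 3)·f(k+1) − (k + 5)·f(k) = 1.
Bound: deg f ≤ 2.
Match coefficients ⇒ f(k) = k*(k + 7)/24.
Then R = B(k−1)f/C = k*(k + 5)*(k + 7)/24, so s_k = R(k)·t_k = 5*k*(-k - 7)/(12*(k + 3)*(k + 4)).
Δs = -10/(k**3 + 12*k**2 + 47*k + 60), as required.
Evaluate: s_(n+1) = 5*(-n**2 - 9*n - 8)/(12*(n**2 + 9*n + 20)); subtract s_(0) = 0 ⇒ S(n) = 5*(-n**2 - 9*n - 8)/(12*(n**2 + 9*n + 20)).

S(n) = 5*(-n**2 - 9*n - 8)/(12*(n**2 + 9*n + 20))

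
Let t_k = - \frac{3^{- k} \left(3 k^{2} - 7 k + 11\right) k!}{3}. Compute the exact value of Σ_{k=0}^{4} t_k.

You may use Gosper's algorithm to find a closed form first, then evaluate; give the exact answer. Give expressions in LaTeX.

Ratio r(k) = (k + 1)*(-7*k + 3*(k + 1)**2 + 4)/(3*(3*k**2 - 7*k + 11)).
Gosper form: A/B · C(k+1)/C(k) with A=k/3 + 1/3, B=1, C=k**2 - 7*k/3 + 11/3.
Solve (k/3 + 1/3)·f(k+1) − (1)·f(k) = k**2 - 7*k/3 + 11/3.
Bound: deg f ≤ 1.
Solving with deg f ≤ 1: f(k) = 3*k - 4.
R(k) = B(k−1)·f(k)/C(k) = 3*(3*k - 4)/(3*k**2 - 7*k + 11); s_k = R·t_k = -(3*k - 4)*factorial(k)/3**k.
Check: Δs_k = -(3*k**2 - 7*k + 11)*factorial(k)/(3*3**k). ✓
Telescoping: Σ = s_(5) − s_(0) = -440/81 − (4) = -764/81.

Σ = -764/81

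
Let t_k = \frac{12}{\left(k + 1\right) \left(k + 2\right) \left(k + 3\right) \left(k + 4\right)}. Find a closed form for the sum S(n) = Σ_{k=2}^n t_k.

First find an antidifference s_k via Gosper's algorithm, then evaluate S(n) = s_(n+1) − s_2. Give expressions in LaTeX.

S(n) = \frac{n^{3} + 9 n^{2} + 26 n - 36}{15 \left(n^{3} + 9 n^{2} + 26 n + 24\right)}

r(k) = (k + 1)/(k + 5) after simplifying.
Gosper form: A/B · C(k+1)/C(k) with A=k + 1, B=k + 5, C=1.
Set up (k + 1)·f(k+1) − (k + 4)·f(k) − (1) = 0.
Degrees (1,1,0) ⇒ d ≤ 3.
Solving with deg f ≤ 3: f(k) = k*(k**2 + 6*k + 11)/18.
Then R = B(k−1)f/C = k*(k + 4)*(k**2 + 6*k + 11)/18, so s_k = R(k)·t_k = 2*k*(k**2 + 6*k + 11)/(3*(k + 1)*(k + 2)*(k + 3)).
Δs = 12/(k**4 + 10*k**3 + 35*k**2 + 50*k + 24), as required.
s_(n+1) = 2*(n**3 + 9*n**2 + 26*n + 18)/(3*(n**3 + 9*n**2 + 26*n + 24)) and s_(2) = 3/5, so S(n) = (n**3 + 9*n**2 + 26*n - 36)/(15*(n**3 + 9*n**2 + 26*n + 24)).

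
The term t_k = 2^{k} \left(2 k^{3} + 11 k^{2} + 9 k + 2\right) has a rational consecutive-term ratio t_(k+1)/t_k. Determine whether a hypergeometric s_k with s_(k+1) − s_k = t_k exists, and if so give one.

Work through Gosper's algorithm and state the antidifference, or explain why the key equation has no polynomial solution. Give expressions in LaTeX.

s_k = 2^{k} \left(2 k^{3} - k^{2} + k - 2\right)

The ratio is 2*(2*k**3 + 17*k**2 + 37*k + 24)/(2*k**3 + 11*k**2 + 9*k + 2).
A = 2, B = 1, C = k**3 + 11*k**2/2 + 9*k/2 + 1.
f must satisfy (2)·f(k+1) − (1)·f(k) = k**3 + 11*k**2/2 + 9*k/2 + 1.
From deg A=0, deg B=0, deg C=3: d=3.
Coefficient equations give f(k) = (k - 1)*(2*k**2 + k + 2)/2.
Certificate R = B(k−1)f/C = (k - 1)*(2*k**2 + k + 2)/((2*k + 1)*(k**2 + 5*k + 2)) gives s_k = 2**k*(2*k**3 - k**2 + k - 2).
s_(k+1) − s_k = 2**k*(2*k**3 + 11*k**2 + 9*k + 2) = t_k.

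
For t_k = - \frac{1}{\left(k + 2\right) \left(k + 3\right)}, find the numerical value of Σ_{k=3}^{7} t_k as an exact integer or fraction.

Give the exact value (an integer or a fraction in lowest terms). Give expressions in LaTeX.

The ratio is (k + 2)/(k + 4).
So A=k + 2 and B=k + 4, with C=1.
Key eq: (k + 2)·f(k+1) = (k + 3)·f(k) + (1).
d = 1 from the (1,1,0) case.
Match coefficients ⇒ f(k) = k/2.
R(k) = B(k−1)·f(k)/C(k) = k*(k + 3)/2; s_k = R·t_k = -k/(2*k + 4).
s_(k+1) − s_k = -1/(k**2 + 5*k + 6) = t_k.
Σ_(k=3)^(7) t_k = s_(8) − s_(3) = -2/5 − (-3/10) = -1/10.

Σ = -1/10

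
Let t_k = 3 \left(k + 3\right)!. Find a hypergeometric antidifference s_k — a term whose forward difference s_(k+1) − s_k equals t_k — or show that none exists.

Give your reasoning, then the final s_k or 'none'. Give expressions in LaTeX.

no hypergeometric antidifference exists

The ratio is k + 4.
A = k + 4, B = 1, C = 1.
Solve (k + 4)·f(k+1) − (1)·f(k) = 1.
Degrees (1,0,0) ⇒ d ≤ -1.
Negative degree bound (-1): no f exists, t_k not Gosper-summable.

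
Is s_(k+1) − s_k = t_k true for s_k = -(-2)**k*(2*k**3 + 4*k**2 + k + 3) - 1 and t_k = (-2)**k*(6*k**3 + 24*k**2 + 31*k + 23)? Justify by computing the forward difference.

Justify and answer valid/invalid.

Valid: the claim telescopes to t_k.

s_(k+1) = 2*(-2)**k*(k + 2*(k + 1)**3 + 4*(k + 1)**2 + 4) - 1
s_(k+1) − s_k = (-2)**k*(6*k**3 + 24*k**2 + 31*k + 23)
(s_(k+1) − s_k) − t_k = 0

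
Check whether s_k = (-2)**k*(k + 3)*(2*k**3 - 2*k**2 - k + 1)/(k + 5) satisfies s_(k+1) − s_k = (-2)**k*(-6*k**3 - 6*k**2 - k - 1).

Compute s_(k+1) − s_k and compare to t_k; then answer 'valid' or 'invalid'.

Invalid: residual 2*(-2)**k*(6*k**4 + 38*k**3 + 29*k**2 + 5*k + 6)/(k**2 + 11*k + 30) ≠ 0.

s_(k+1) = 2*(-2)**k*(k + 4)*(k - 2*(k + 1)**3 + 2*(k + 1)**2)/(k + 6)
s_(k+1) − s_k = (-2)**k*(-6*k**5 - 60*k**4 - 171*k**3 - 134*k**2 - 31*k - 18)/(k**2 + 11*k + 30)
(s_(k+1) − s_k) − t_k = 2*(-2)**k*(6*k**4 + 38*k**3 + 29*k**2 + 5*k + 6)/(k**2 + 11*k + 30)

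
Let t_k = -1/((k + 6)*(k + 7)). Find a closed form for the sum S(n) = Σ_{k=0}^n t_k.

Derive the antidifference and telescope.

S(n) = (-n - 1)/(6*(n + 7))

t_(k+1)/t_k = (k + 6)/(k + 8).
So A=k + 6 and B=k + 8, with C=1.
f must satisfy (k + 6)·f(k+1) − (k + 7)·f(k) = 1.
d = 1 from the (1,1,0) case.
A polynomial solution: f(k) = k/6.
R(k) = B(k−1)·f(k)/C(k) = k*(k + 7)/6; s_k = R·t_k = -k/(6*k + 36).
Δs = -1/(k**2 + 13*k + 42), as required.
s_(n+1) = (-n - 1)/(6*(n + 7)) and s_(0) = 0, so S(n) = (-n - 1)/(6*(n + 7)).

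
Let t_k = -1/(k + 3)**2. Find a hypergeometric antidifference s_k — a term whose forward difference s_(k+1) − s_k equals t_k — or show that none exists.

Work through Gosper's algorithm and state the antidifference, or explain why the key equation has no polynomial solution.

Compute t_(k+1)/t_k: get (k + 3)**2/(k + 4)**2.
So A=k**2 + 6*k + 9 and B=k**2 + 8*k + 16, with C=1.
Key eq: (k**2 + 6*k + 9)·f(k+1) = (k**2 + 6*k + 9)·f(k) + (1).
deg f ≤ 0 (via 2,2,0).
Generic f = c0 gives residual -1; -1 = 0 cannot hold, so t_k is not Gosper-summable.

no hypergeometric antidifference exists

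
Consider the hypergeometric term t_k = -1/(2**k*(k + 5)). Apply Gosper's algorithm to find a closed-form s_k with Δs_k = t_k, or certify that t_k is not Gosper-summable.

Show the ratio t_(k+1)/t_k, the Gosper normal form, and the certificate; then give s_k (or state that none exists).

none (Gosper's algorithm certifies no s_k)

r(k) = (k + 5)/(2*(k + 6)) after simplifying.
Gosper form: A/B · C(k+1)/C(k) with A=k/2 + 5/2, B=k + 6, C=1.
Set up (k/2 + 5/2)·f(k+1) − (k + 5)·f(k) − (1) = 0.
Degrees (1,1,0) ⇒ d ≤ -1.
d = -1 < 0 ⇒ no nonzero polynomial f; not summable.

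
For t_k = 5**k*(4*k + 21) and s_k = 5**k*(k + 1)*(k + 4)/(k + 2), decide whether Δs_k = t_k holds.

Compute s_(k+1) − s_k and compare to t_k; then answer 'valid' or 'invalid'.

s_(k+1) = 5**(k + 1)*(k + 2)*(k + 5)/(k + 3)
s_(k+1) − s_k = 5**k*(4*k**3 + 37*k**2 + 101*k + 88)/(k**2 + 5*k + 6)
(s_(k+1) − s_k) − t_k = 5**k*(-4*k**2 - 28*k - 38)/(k**2 + 5*k + 6)

Invalid: residual 5**k*(-4*k**2 - 28*k - 38)/(k**2 + 5*k + 6) ≠ 0.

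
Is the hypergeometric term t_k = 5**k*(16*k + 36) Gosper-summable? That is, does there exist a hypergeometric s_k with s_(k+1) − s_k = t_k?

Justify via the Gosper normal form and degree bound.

Yes. s_k = 4*5**k*(k + 1).

t_(k+1)/t_k = 5*(4*k + 13)/(4*k + 9).
Gosper form: A/B · C(k+1)/C(k) with A=5, B=1, C=k + 9/4.
Need (5)·f(k+1) − (1)·f(k) = k + 9/4.
From deg A=0, deg B=0, deg C=1: d=1.
A polynomial solution: f(k) = (k + 1)/4.
Then R = B(k−1)f/C = (k + 1)/(4*k + 9), so s_k = R(k)·t_k = 4*5**k*(k + 1).
Check: Δs_k = 5**k*(16*k + 36). ✓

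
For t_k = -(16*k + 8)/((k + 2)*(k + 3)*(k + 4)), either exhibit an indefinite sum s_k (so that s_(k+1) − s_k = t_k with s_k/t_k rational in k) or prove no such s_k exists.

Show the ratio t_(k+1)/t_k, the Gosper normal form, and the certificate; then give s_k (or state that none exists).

s_k = -2*k*(5*k + 1)/(3*(k + 2)*(k + 3))

r(k) = (k + 2)*(2*k + 3)/((k + 5)*(2*k + 1)) after simplifying.
Normal form (A,B,C) = (k + 2, k + 5, k + 1/2).
f must satisfy (k + 2)·f(k+1) − (k + 4)·f(k) = k + 1/2.
Degrees (1,1,1) ⇒ d ≤ 2.
Coefficient equations give f(k) = k*(5*k + 1)/24.
Get s_k = R·t_k = -2*k*(5*k + 1)/(3*(k + 2)*(k + 3)) with R(k) = B(k−1)f(k)/C(k) = k*(k + 4)*(5*k + 1)/(12*(2*k + 1)).
s_(k+1) − s_k = 8*(-2*k - 1)/(k**3 + 9*k**2 + 26*k + 24) = t_k.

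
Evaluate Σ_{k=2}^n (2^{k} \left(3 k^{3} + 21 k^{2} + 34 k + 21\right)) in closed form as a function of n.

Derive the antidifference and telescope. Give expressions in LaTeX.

t_(k+1)/t_k = 2*(3*k**3 + 30*k**2 + 85*k + 79)/(3*k**3 + 21*k**2 + 34*k + 21).
A = 2, B = 1, C = k**3 + 7*k**2 + 34*k/3 + 7.
Key eq: (2)·f(k+1) = (1)·f(k) + (k**3 + 7*k**2 + 34*k/3 + 7).
d = 3 from the (0,0,3) case.
Solve for f: f(k) = (3*k**3 + 3*k**2 + 4*k + 1)/3 (degree 3 ≤ 3).
Get s_k = R·t_k = 2**k*(3*k**3 + 3*k**2 + 4*k + 1) with R(k) = B(k−1)f(k)/C(k) = (3*k**3 + 3*k**2 + 4*k + 1)/(3*k**3 + 21*k**2 + 34*k + 21).
Verify: 2**k*(3*k**3 + 21*k**2 + 34*k + 21) matches t_k.
s_(n+1) = 2**(n + 1)*(3*n**3 + 12*n**2 + 19*n + 11) and s_(2) = 180, so S(n) = 6*2**n*n**3 + 24*2**n*n**2 + 38*2**n*n + 22*2**n - 180.

S(n) = 6 \cdot 2^{n} n^{3} + 24 \cdot 2^{n} n^{2} + 38 \cdot 2^{n} n + 22 \cdot 2^{n} - 180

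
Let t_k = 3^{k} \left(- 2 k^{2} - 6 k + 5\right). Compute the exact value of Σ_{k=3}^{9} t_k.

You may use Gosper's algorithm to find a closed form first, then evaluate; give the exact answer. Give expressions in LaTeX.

Σ = -5668569

t_(k+1)/t_k = 3*(2*k**2 + 10*k + 3)/(2*k**2 + 6*k - 5).
Factor: A=3; B=1; C=k**2 + 3*k - 5/2.
Set up (3)·f(k+1) − (1)·f(k) − (k**2 + 3*k - 5/2) = 0.
d = 2 from the (0,0,2) case.
Solve for f: f(k) = (k - 2)*(k + 2)/2 (degree 2 ≤ 2).
Then R = B(k−1)f/C = (k - 2)*(k + 2)/(2*k**2 + 6*k - 5), so s_k = R(k)·t_k = 3**k*(4 - k**2).
Verify: 3**k*(-2*k**2 - 6*k + 5) matches t_k.
Σ_(k=3)^(9) t_k = s_(10) − s_(3) = -5668704 − (-135) = -5668569.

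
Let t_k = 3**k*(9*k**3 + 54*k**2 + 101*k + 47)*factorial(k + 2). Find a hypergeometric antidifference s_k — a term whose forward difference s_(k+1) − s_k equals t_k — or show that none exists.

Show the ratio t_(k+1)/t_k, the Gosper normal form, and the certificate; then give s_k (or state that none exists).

s_k = 3**k*(3*k**2 + 4*k - 2)*factorial(k + 2)

t_(k+1)/t_k = 3*(9*k**4 + 108*k**3 + 479*k**2 + 919*k + 633)/(9*k**3 + 54*k**2 + 101*k + 47).
Factor: A=3*k + 9; B=1; C=k**3 + 6*k**2 + 101*k/9 + 47/9.
Key eq: (3*k + 9)·f(k+1) = (1)·f(k) + (k**3 + 6*k**2 + 101*k/9 + 47/9).
deg f ≤ 2 (via 1,0,3).
Solve for f: f(k) = (3*k**2 + 4*k - 2)/9 (degree 2 ≤ 2).
R(k) = B(k−1)·f(k)/C(k) = (3*k**2 + 4*k - 2)/(9*k**3 + 54*k**2 + 101*k + 47); s_k = R·t_k = 3**k*(3*k**2 + 4*k - 2)*factorial(k + 2).
Verify: 3**k*(9*k**3 + 54*k**2 + 101*k + 47)*factorial(k + 2) matches t_k.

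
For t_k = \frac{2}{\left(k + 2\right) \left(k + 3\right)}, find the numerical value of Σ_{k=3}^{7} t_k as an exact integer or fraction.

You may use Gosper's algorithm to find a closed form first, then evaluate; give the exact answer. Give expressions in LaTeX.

Ratio r(k) = (k + 2)/(k + 4).
Take A(k)=k + 2, B(k)=k + 4, C(k)=1.
Key eq: (k + 2)·f(k+1) = (k + 3)·f(k) + (1).
deg f ≤ 1 (via 1,1,0).
Coefficient equations give f(k) = k/2.
Then R = B(k−1)f/C = k*(k + 3)/2, so s_k = R(k)·t_k = k/(k + 2).
Verify: 2/(k**2 + 5*k + 6) matches t_k.
Evaluate s at k=8 and k=3: 4/5 and 3/5; difference 1/5.

Σ = 1/5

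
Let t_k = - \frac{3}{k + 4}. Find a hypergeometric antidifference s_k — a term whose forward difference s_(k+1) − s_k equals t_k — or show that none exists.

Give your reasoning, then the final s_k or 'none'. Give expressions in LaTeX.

r(k) = (k + 4)/(k + 5) after simplifying.
A = k + 4, B = k + 5, C = 1.
Set up (k + 4)·f(k+1) − (k + 4)·f(k) − (1) = 0.
deg f ≤ 0 (via 1,1,0).
f = c0 ⇒ A·f(k+1) − B(k−1)·f(k) − C = -1. The system {-1 = 0} is inconsistent; no antidifference.

not Gosper-summable; s_k does not exist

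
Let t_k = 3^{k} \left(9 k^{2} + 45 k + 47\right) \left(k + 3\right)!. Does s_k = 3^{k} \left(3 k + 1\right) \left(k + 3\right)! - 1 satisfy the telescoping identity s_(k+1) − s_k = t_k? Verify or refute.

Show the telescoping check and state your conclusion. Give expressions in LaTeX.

Valid — Δs_k = t_k.

s_(k+1) = 3**(k + 1)*(3*k + 4)*factorial(k + 4) - 1
s_(k+1) − s_k = 3**k*(9*k**2 + 45*k + 47)*factorial(k + 3)
(s_(k+1) − s_k) − t_k = 0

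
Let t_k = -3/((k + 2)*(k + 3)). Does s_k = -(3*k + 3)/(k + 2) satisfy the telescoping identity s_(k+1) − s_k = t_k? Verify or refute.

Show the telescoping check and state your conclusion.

s_(k+1) = 3*(-k - 2)/(k + 3)
s_(k+1) − s_k = -3/(k**2 + 5*k + 6)
(s_(k+1) − s_k) − t_k = 0

Valid: the claim telescopes to t_k.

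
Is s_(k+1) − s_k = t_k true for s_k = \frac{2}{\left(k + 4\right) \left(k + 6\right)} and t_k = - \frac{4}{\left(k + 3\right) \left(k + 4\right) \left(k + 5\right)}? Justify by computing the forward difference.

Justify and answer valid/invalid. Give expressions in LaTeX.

Invalid: residual \frac{6 \left(3 k + 17\right)}{k^{5} + 25 k^{4} + 245 k^{3} + 1175 k^{2} + 2754 k + 2520} ≠ 0.

s_(k+1) = 2/((k + 5)*(k + 7))
s_(k+1) − s_k = 2*(-2*k - 11)/(k**4 + 22*k**3 + 179*k**2 + 638*k + 840)
(s_(k+1) − s_k) − t_k = 6*(3*k + 17)/(k**5 + 25*k**4 + 245*k**3 + 1175*k**2 + 2754*k + 2520)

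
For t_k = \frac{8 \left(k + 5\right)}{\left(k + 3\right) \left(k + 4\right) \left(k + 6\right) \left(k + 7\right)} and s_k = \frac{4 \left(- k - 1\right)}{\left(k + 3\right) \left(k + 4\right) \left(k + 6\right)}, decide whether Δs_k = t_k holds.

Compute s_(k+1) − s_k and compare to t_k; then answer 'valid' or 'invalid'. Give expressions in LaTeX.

Invalid: residual \frac{12 \left(- 3 k - 17\right)}{k^{5} + 25 k^{4} + 245 k^{3} + 1175 k^{2} + 2754 k + 2520} ≠ 0.

s_(k+1) = 4*(-k - 2)/((k + 4)*(k + 5)*(k + 7))
s_(k+1) − s_k = 4*(2*k**2 + 11*k - 1)/(k**5 + 25*k**4 + 245*k**3 + 1175*k**2 + 2754*k + 2520)
(s_(k+1) − s_k) − t_k = 12*(-3*k - 17)/(k**5 + 25*k**4 + 245*k**3 + 1175*k**2 + 2754*k + 2520)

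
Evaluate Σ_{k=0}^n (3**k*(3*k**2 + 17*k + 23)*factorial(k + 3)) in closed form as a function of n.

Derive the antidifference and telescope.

S(n) = 3*3**n*n*factorial(n + 4) + 6*3**n*factorial(n + 4) - 6

Compute t_(k+1)/t_k: get 3*(3*k**3 + 35*k**2 + 135*k + 172)/(3*k**2 + 17*k + 23).
Take A(k)=3*k + 12, B(k)=1, C(k)=k**2 + 17*k/3 + 23/3.
f must satisfy (3*k + 12)·f(k+1) − (1)·f(k) = k**2 + 17*k/3 + 23/3.
deg f ≤ 1 (via 1,0,2).
A polynomial solution: f(k) = (k + 1)/3.
Then R = B(k−1)f/C = (k + 1)/(3*k**2 + 17*k + 23), so s_k = R(k)·t_k = 3**k*(k + 1)*factorial(k + 3).
Δs = 3**k*(3*k**2 + 17*k + 23)*factorial(k + 3), as required.
Σ_(k=0)^n t_k = s_(n+1) − s_(0) = (3**(n + 1)*(n + 2)*factorial(n + 4)) − (6), i.e. 3*3**n*n*factorial(n + 4) + 6*3**n*factorial(n + 4) - 6.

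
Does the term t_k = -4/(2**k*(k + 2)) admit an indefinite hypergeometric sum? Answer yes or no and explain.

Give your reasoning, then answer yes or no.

r(k) = (k + 2)/(2*(k + 3)) after simplifying.
Take A(k)=k/2 + 1, B(k)=k + 3, C(k)=1.
Set up (k/2 + 1)·f(k+1) − (k + 2)·f(k) − (1) = 0.
Degrees (1,1,0) ⇒ d ≤ -1.
d = -1 < 0 ⇒ no nonzero polynomial f; not summable.

No — key equation has no polynomial f.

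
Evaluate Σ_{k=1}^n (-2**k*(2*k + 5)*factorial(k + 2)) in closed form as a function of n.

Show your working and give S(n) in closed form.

S(n) = -2*2**n*factorial(n + 3) + 12

Compute t_(k+1)/t_k: get 2*(k + 3)*(2*k + 7)/(2*k + 5).
Take A(k)=2*k + 6, B(k)=1, C(k)=k + 5/2.
Solve (2*k + 6)·f(k+1) − (1)·f(k) = k + 5/2.
From deg A=1, deg B=0, deg C=1: d=0.
Solving with deg f ≤ 0: f(k) = 1/2.
R(k) = B(k−1)·f(k)/C(k) = 1/(2*k + 5); s_k = R·t_k = -2**k*factorial(k + 2).
Check: Δs_k = -2**k*(2*k + 5)*factorial(k + 2). ✓
s_(n+1) = -2**(n + 1)*factorial(n + 3) and s_(1) = -12, so S(n) = -2*2**n*factorial(n + 3) + 12.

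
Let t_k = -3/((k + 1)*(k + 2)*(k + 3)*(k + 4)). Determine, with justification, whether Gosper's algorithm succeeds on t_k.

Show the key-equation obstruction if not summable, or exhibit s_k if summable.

Yes. s_k = k*(-k**2 - 6*k - 11)/(6*(k + 1)*(k + 2)*(k + 3)).

The ratio is (k + 1)/(k + 5).
Take A(k)=k + 1, B(k)=k + 5, C(k)=1.
Solve (k + 1)·f(k+1) − (k + 4)·f(k) = 1.
deg f ≤ 3 (via 1,1,0).
Match coefficients ⇒ f(k) = k*(k**2 + 6*k + 11)/18.
So s_k = (B(k−1)f/C)·t_k = (k*(k + 4)*(k**2 + 6*k + 11)/18)·t_k = k*(-k**2 - 6*k - 11)/(6*(k + 1)*(k + 2)*(k + 3)).
Δs = -3/(k**4 + 10*k**3 + 35*k**2 + 50*k + 24), as required.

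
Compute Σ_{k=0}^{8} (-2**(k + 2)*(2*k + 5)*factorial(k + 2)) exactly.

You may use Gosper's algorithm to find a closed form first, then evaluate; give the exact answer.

Σ = -81749606392

r(k) = 2*(k + 3)*(2*k + 7)/(2*k + 5) after simplifying.
So A=2*k + 6 and B=1, with C=k + 5/2.
Need (2*k + 6)·f(k+1) − (1)·f(k) = k + 5/2.
Degrees (1,0,1) ⇒ d ≤ 0.
Coefficient equations give f(k) = 1/2.
Get s_k = R·t_k = -2**(k + 2)*factorial(k + 2) with R(k) = B(k−1)f(k)/C(k) = 1/(2*k + 5).
Verify: -2**(k + 2)*(2*k + 5)*factorial(k + 2) matches t_k.
Telescoping: Σ = s_(9) − s_(0) = -81749606400 − (-8) = -81749606392.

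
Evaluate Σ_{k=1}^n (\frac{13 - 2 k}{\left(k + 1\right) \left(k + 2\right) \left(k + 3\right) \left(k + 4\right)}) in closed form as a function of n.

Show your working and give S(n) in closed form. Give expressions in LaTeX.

r(k) = (k + 1)*(2*k - 11)/((k + 5)*(2*k - 13)) after simplifying.
A = k + 1, B = k + 5, C = k - 13/2.
Need (k + 1)·f(k+1) − (k + 4)·f(k) = k - 13/2.
Bound: deg f ≤ 3.
Solve for f: f(k) = -k*(2*k**2 + 12*k + 25)/6 (degree 3 ≤ 3).
Certificate R = B(k−1)f/C = -k*(k + 4)*(2*k**2 + 12*k + 25)/(3*(2*k - 13)) gives s_k = k*(2*k**2 + 12*k + 25)/(3*(k + 1)*(k + 2)*(k + 3)).
Check: Δs_k = (13 - 2*k)/(k**4 + 10*k**3 + 35*k**2 + 50*k + 24). ✓
Telescope: S(n) = s_(n+1) − s_(1) = (2*n**3 + 18*n**2 + 55*n + 39)/(3*(n**3 + 9*n**2 + 26*n + 24)) − (13/24) = n*(n**2 + 9*n + 34)/(8*(n**3 + 9*n**2 + 26*n + 24)).

S(n) = \frac{n \left(n^{2} + 9 n + 34\right)}{8 \left(n^{3} + 9 n^{2} + 26 n + 24\right)}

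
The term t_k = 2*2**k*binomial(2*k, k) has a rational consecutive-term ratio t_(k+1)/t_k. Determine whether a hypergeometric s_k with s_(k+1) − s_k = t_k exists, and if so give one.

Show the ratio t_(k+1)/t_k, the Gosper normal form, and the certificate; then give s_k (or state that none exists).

not Gosper-summable; s_k does not exist

Compute t_(k+1)/t_k: get 4*(2*k + 1)/(k + 1).
A = 8*k + 4, B = k + 1, C = 1.
f must satisfy (8*k + 4)·f(k+1) − (k)·f(k) = 1.
Degrees (1,1,0) ⇒ d ≤ -1.
d = -1 < 0 ⇒ no nonzero polynomial f; not summable.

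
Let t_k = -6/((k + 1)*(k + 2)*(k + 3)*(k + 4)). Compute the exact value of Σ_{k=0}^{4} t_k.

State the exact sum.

Ratio r(k) = (k + 1)/(k + 5).
So A=k + 1 and B=k + 5, with C=1.
Solve (k + 1)·f(k+1) − (k + 4)·f(k) = 1.
From deg A=1, deg B=1, deg C=0: d=3.
Solve for f: f(k) = k*(k**2 + 6*k + 11)/18 (degree 3 ≤ 3).
So s_k = (B(k−1)f/C)·t_k = (k*(k + 4)*(k**2 + 6*k + 11)/18)·t_k = k*(-k**2 - 6*k - 11)/(3*(k + 1)*(k + 2)*(k + 3)).
s_(k+1) − s_k = -6/(k**4 + 10*k**3 + 35*k**2 + 50*k + 24) = t_k.
Sum = s_(5) − s_(0); s_(5) = -55/168, s_(0) = 0 ⇒ -55/168.

Σ = -55/168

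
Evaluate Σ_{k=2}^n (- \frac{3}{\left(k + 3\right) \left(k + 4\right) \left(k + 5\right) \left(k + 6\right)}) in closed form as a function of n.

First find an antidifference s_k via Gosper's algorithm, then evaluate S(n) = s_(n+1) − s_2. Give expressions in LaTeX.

Compute t_(k+1)/t_k: get (k + 3)/(k + 7).
Normal form (A,B,C) = (k + 3, k + 7, 1).
Set up (k + 3)·f(k+1) − (k + 6)·f(k) − (1) = 0.
deg f ≤ 3 (via 1,1,0).
Coefficient equations give f(k) = k*(k**2 + 12*k + 47)/180.
Then R = B(k−1)f/C = k*(k + 6)*(k**2 + 12*k + 47)/180, so s_k = R(k)·t_k = k*(-k**2 - 12*k - 47)/(60*(k + 3)*(k + 4)*(k + 5)).
Δs = -3/(k**4 + 18*k**3 + 119*k**2 + 342*k + 360), as required.
Telescope: S(n) = s_(n+1) − s_(2) = (-n**3 - 15*n**2 - 74*n - 60)/(60*(n**3 + 15*n**2 + 74*n + 120)) − (-1/84) = (-n**3 - 15*n**2 - 74*n + 90)/(210*(n**3 + 15*n**2 + 74*n + 120)).

S(n) = \frac{- n^{3} - 15 n^{2} - 74 n + 90}{210 \left(n^{3} + 15 n^{2} + 74 n + 120\right)}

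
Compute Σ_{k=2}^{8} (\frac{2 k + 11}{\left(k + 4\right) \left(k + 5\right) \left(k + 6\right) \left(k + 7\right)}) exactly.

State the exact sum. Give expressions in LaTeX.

t_(k+1)/t_k = (k + 4)*(2*k + 13)/((k + 8)*(2*k + 11)).
Normal form (A,B,C) = (k + 4, k + 8, k + 11/2).
Key eq: (k + 4)·f(k+1) = (k + 7)·f(k) + (k + 11/2).
deg f ≤ 3 (via 1,1,1).
Solving with deg f ≤ 3: f(k) = k*(k + 5)*(k + 10)/48.
Certificate R = B(k−1)f/C = k*(k + 5)*(k + 7)*(k + 10)/(24*(2*k + 11)) gives s_k = k*(k + 10)/(24*(k**2 + 10*k + 24)).
s_(k+1) − s_k = (2*k + 11)/(k**4 + 22*k**3 + 179*k**2 + 638*k + 840) = t_k.
Telescoping: Σ = s_(9) − s_(2) = 19/520 − (1/48) = 49/3120.

Σ = 49/3120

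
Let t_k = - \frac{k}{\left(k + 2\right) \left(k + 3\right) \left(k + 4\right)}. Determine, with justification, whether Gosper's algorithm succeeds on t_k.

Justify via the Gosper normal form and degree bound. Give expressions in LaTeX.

Yes. s_k = \frac{k \left(1 - k\right)}{6 \left(k + 2\right) \left(k + 3\right)}.

Step 1: r(k) = (k + 1)*(k + 2)/(k*(k + 5)).
Factor: A=k + 2; B=k + 5; C=k.
Set up (k + 2)·f(k+1) − (k + 4)·f(k) − (k) = 0.
deg f ≤ 2 (via 1,1,1).
Solve for f: f(k) = k*(k - 1)/6 (degree 2 ≤ 2).
R(k) = B(k−1)·f(k)/C(k) = (k - 1)*(k + 4)/6; s_k = R·t_k = k*(1 - k)/(6*(k + 2)*(k + 3)).
Check: Δs_k = -k/(k**3 + 9*k**2 + 26*k + 24). ✓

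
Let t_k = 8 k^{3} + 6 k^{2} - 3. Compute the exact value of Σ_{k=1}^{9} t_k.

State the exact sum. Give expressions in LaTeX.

r(k) = (8*(k + 1)**3 + 6*(k + 1)**2 - 3)/(8*k**3 + 6*k**2 - 3) after simplifying.
Gosper form: A/B · C(k+1)/C(k) with A=1, B=1, C=k**3 + 3*k**2/4 - 3/8.
Set up (1)·f(k+1) − (1)·f(k) − (k**3 + 3*k**2/4 - 3/8) = 0.
deg f ≤ 4 (via 0,0,3).
A polynomial solution: f(k) = k*(2*k**3 - 2*k**2 - k - 2)/8.
Certificate R = B(k−1)f/C = k*(2*k**3 - 2*k**2 - k - 2)/(8*k**3 + 6*k**2 - 3) gives s_k = k*(2*k**3 - 2*k**2 - k - 2).
Δs = 8*k**3 + 6*k**2 - 3, as required.
Telescoping: Σ = s_(10) − s_(1) = 17880 − (-3) = 17883.

Σ = 17883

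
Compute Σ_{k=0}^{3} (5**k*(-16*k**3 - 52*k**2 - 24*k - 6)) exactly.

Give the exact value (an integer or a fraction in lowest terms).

Compute t_(k+1)/t_k: get 5*(8*k**3 + 50*k**2 + 88*k + 49)/(8*k**3 + 26*k**2 + 12*k + 3).
Take A(k)=5, B(k)=1, C(k)=k**3 + 13*k**2/4 + 3*k/2 + 3/8.
Key eq: (5)·f(k+1) = (1)·f(k) + (k**3 + 13*k**2/4 + 3*k/2 + 3/8).
From deg A=0, deg B=0, deg C=3: d=3.
Solve for f: f(k) = (2*k**3 - k**2 - 2*k + 2)/8 (degree 3 ≤ 3).
R(k) = B(k−1)·f(k)/C(k) = (2*k**3 - k**2 - 2*k + 2)/(8*k**3 + 26*k**2 + 12*k + 3); s_k = R·t_k = 2*5**k*(-2*k**3 + k**2 + 2*k - 2).
Verify: 5**k*(-16*k**3 - 52*k**2 - 24*k - 6) matches t_k.
Sum = s_(4) − s_(0); s_(4) = -132500, s_(0) = -4 ⇒ -132496.

Σ = -132496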